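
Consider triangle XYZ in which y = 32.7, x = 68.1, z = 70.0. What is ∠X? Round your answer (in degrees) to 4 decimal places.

73.0889

By the law of cosines, cos X = (y² + z² − x²) / (2·y·z) ≈ 0.29089, so ∠X ≈ 73.09°.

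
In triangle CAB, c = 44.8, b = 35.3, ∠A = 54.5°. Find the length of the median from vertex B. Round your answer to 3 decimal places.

By the law of cosines, a² = b² + c² − 2·b·c·cos A = 1416.4, so a ≈ 37.636.
Median from B: ½√(2·c² + 2·a² − b²) ≈ 37.419.

37.419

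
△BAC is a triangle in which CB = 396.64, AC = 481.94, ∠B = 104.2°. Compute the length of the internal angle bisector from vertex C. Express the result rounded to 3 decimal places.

t_C ≈ 426.509

Law of sines: sin A = CB·sin B/AC ≈ 0.79786.
Since AC ≥ CB, only the acute value applies: ∠A ≈ 52.93°.
Then ∠C = 180° − ∠B − ∠A ≈ 22.87°.
Law of sines gives BA = AC·sin C/sin B ≈ 193.24.
The bisector from C has length 2·AC·CB·cos(∠C/2)/(AC+CB) ≈ 426.51.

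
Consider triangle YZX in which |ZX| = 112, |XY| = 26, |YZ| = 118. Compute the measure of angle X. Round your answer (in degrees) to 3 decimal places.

96.943

By the law of cosines, cos X = (|ZX|² + |XY|² − |YZ|²) / (2·|ZX|·|XY|) ≈ -0.12088, so ∠X ≈ 96.94°.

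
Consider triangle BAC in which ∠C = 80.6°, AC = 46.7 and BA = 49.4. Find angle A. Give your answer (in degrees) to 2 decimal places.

Law of sines: sin B = AC·sin C/BA ≈ 0.93265.
Since BA ≥ AC, only the acute value applies: ∠B ≈ 68.85°.
Then ∠A = 180° − ∠C − ∠B ≈ 30.55°.

∠A ≈ 30.55°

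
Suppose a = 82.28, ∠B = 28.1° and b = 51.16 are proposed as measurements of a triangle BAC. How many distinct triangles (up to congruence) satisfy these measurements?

a·sin B = 82.28·sin(28.1°) ≈ 38.75.
Since a sin B < b < a (38.75 < 51.16 < 82.28), two triangles exist.

2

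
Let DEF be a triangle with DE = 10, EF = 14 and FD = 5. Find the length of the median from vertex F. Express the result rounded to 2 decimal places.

m_F ≈ 9.25

Median from F: ½√(2·EF² + 2·FD² − DE²) ≈ 9.2466.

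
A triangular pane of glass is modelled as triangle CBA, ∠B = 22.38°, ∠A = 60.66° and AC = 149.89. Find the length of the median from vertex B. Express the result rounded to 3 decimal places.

360.027

The third angle is ∠C = 180° − ∠B − ∠A = 96.96°.
Law of sines: BA = AC·sin C/sin B ≈ 390.77.
Law of sines: CB = AC·sin A/sin B ≈ 343.18.
Median from B: ½√(2·CB² + 2·BA² − AC²) ≈ 360.03.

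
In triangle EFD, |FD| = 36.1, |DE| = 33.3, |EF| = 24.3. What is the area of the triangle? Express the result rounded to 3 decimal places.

area ≈ 392.285

Semiperimeter s = (36.1 + 33.3 + 24.3)/2 = 46.85.
Heron's formula: area = √(46.85·10.75·13.55·22.55) ≈ 392.29.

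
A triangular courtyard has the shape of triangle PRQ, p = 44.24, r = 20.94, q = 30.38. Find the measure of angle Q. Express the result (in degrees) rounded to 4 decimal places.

By the law of cosines, cos Q = (p² + r² − q²) / (2·p·r) ≈ 0.79487, so ∠Q ≈ 37.36°.

∠Q ≈ 37.3568°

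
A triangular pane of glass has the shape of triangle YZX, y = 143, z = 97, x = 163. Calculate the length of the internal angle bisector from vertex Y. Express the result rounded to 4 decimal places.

By the law of cosines, cos Y = (z² + x² − y²) / (2·z·x) ≈ 0.49108, so ∠Y ≈ 60.59°.
The bisector from Y has length 2·z·x·cos(∠Y/2)/(z+x) ≈ 105.02.

t_Y ≈ 105.0151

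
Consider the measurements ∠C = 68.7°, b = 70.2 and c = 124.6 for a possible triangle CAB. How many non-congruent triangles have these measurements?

b·sin C = 70.2·sin(68.7°) ≈ 65.4.
Since c ≥ b, exactly one triangle exists.

1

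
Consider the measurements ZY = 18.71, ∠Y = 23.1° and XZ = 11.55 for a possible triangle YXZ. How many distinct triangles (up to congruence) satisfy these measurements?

ZY·sin Y = 18.71·sin(23.1°) ≈ 7.341.
Since ZY sin Y < XZ < ZY (7.341 < 11.55 < 18.71), two triangles exist.

2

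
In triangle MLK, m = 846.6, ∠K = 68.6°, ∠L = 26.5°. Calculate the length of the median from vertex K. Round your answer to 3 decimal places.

m_K ≈ 523.180

The third angle is ∠M = 180° − ∠L − ∠K = 84.90°.
Law of sines: l = m·sin L/sin M ≈ 379.25.
Law of sines: k = m·sin K/sin M ≈ 791.36.
Median from K: ½√(2·m² + 2·l² − k²) ≈ 523.18.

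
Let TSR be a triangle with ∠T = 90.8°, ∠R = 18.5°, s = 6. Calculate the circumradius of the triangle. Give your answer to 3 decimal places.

The third angle is ∠S = 180° − ∠R − ∠T = 70.70°.
Law of sines: t = s·sin T/sin S ≈ 6.3567.
Law of sines: r = s·sin R/sin S ≈ 2.0172.
Circumradius = s/(2 sin S) ≈ 3.1786.

3.179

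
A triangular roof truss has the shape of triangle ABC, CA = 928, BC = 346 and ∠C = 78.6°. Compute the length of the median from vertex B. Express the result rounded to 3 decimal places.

By the law of cosines, AB² = BC² + CA² − 2·BC·CA·cos C = 8.5397e+05, so AB ≈ 924.1.
Median from B: ½√(2·AB² + 2·BC² − CA²) ≈ 521.1.

521.101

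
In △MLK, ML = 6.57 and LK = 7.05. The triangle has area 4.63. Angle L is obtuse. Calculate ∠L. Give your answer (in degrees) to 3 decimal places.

From area = ½·ML·LK·sin L, we get sin L = 2·area/(ML·LK) ≈ 0.19992.
Taking the obtuse solution, ∠L ≈ 168.47°.

∠L ≈ 168.468°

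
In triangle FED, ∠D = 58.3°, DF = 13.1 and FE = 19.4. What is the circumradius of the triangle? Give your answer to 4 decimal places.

Law of sines: sin E = DF·sin D/FE ≈ 0.57452.
Since FE ≥ DF, only the acute value applies: ∠E ≈ 35.07°.
Then ∠F = 180° − ∠D − ∠E ≈ 86.63°.
Law of sines gives ED = FE·sin F/sin D ≈ 22.762.
Circumradius = FE/(2 sin D) ≈ 11.401.

R ≈ 11.4009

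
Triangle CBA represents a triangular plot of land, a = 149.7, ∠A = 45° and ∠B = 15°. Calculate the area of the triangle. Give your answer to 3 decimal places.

The third angle is ∠C = 180° − ∠B − ∠A = 120.00°.
Law of sines: c = a·sin C/sin A ≈ 183.34.
Law of sines: b = a·sin B/sin A ≈ 54.794.
Area = ½·a·c·sin B ≈ 3551.9.

area ≈ 3551.857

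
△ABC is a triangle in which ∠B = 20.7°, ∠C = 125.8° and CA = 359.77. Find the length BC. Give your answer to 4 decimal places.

561.7666

The third angle is ∠A = 180° − ∠B − ∠C = 33.50°.
Law of sines: BC = CA·sin A/sin B ≈ 561.77.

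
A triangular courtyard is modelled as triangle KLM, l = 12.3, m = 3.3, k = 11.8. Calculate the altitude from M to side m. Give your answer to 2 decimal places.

h_M ≈ 11.80

Semiperimeter s = (11.8 + 12.3 + 3.3)/2 = 13.7.
Heron's formula: area = √(13.7·1.9·1.4·10.4) ≈ 19.468.
The altitude from M has length 2·area/m ≈ 11.799.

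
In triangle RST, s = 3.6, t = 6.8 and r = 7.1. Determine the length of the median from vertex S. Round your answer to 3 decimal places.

Median from S: ½√(2·t² + 2·r² − s²) ≈ 6.7145.

m_S ≈ 6.715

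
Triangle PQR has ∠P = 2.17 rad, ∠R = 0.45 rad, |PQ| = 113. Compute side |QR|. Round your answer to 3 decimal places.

The third angle is ∠Q = π − ∠R − ∠P = 0.522 rad.
Law of sines: |QR| = |PQ|·sin P/sin R ≈ 214.53.

214.531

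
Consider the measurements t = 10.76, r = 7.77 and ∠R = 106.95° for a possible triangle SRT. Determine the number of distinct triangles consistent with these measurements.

0

t·sin R = 10.76·sin(106.95°) ≈ 10.29.
Since ∠R is not acute, a triangle exists only if r > t; here r ≤ t, so there is no triangle.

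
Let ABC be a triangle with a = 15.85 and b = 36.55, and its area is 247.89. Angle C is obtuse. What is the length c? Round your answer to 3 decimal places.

From area = ½·a·b·sin C, we get sin C = 2·area/(a·b) ≈ 0.85580.
Taking the obtuse solution, ∠C ≈ 2.114 rad.
Law of cosines then gives c ≈ 46.76.

46.760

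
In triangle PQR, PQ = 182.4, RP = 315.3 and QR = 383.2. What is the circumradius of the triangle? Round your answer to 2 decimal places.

193.07

By the law of cosines, cos P = (RP² + PQ² − QR²) / (2·RP·PQ) ≈ -0.12309, so ∠P ≈ 97.07°.
Circumradius = QR/(2 sin P) ≈ 193.07.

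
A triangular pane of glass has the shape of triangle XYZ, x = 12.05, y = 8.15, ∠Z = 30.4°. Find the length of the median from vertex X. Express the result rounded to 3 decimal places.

By the law of cosines, z² = x² + y² − 2·x·y·cos Z = 42.214, so z ≈ 6.4973.
Median from X: ½√(2·y² + 2·z² − x²) ≈ 4.2447.

m_X ≈ 4.245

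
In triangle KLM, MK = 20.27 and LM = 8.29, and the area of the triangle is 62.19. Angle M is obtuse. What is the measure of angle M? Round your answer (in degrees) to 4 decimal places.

From area = ½·LM·MK·sin M, we get sin M = 2·area/(LM·MK) ≈ 0.74019.
Taking the obtuse solution, ∠M ≈ 132.25°.

∠M ≈ 132.2525°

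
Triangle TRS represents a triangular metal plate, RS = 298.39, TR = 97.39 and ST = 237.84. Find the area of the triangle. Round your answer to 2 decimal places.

Semiperimeter s = (298.39 + 237.84 + 97.39)/2 = 316.81.
Heron's formula: area = √(316.81·18.42·78.97·219.42) ≈ 10056.

area ≈ 10055.73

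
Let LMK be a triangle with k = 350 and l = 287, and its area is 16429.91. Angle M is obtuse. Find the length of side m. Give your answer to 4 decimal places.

From area = ½·k·l·sin M, we get sin M = 2·area/(k·l) ≈ 0.32713.
Taking the obtuse solution, ∠M ≈ 160.91°.
Law of cosines then gives m ≈ 628.26.

628.2640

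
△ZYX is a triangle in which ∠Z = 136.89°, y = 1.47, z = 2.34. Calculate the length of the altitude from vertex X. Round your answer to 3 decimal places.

1.005

Law of sines: sin Y = y·sin Z/z ≈ 0.42932.
Since z ≥ y, only the acute value applies: ∠Y ≈ 25.42°.
Then ∠X = 180° − ∠Z − ∠Y ≈ 17.69°.
Law of sines gives x = z·sin X/sin Z ≈ 1.0402.
Area = ½·z·y·sin X ≈ 0.5225.
The altitude from X has length 2·area/x ≈ 1.0046.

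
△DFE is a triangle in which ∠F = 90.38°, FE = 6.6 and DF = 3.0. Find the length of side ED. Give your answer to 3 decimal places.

By the law of cosines, ED² = DF² + FE² − 2·DF·FE·cos F = 52.823, so ED ≈ 7.2679.

7.268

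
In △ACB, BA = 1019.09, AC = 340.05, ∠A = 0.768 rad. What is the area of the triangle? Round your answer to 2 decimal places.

120370.87

Area = ½·BA·AC·sin A ≈ 1.2037e+05.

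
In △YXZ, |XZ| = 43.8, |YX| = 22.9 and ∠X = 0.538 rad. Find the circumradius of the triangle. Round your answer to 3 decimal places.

By the law of cosines, |ZY|² = |YX|² + |XZ|² − 2·|YX|·|XZ|·cos X = 720.19, so |ZY| ≈ 26.836.
Area = ½·|YX|·|XZ|·sin X ≈ 256.98.
Circumradius = |ZY|/(2 sin X) ≈ 26.186.

R ≈ 26.186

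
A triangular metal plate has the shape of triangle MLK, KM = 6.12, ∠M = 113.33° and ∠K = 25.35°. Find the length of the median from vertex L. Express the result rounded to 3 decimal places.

5.893

The third angle is ∠L = 180° − ∠K − ∠M = 41.32°.
Law of sines: LK = KM·sin M/sin L ≈ 8.5112.
Law of sines: ML = KM·sin K/sin L ≈ 3.9685.
Median from L: ½√(2·ML² + 2·LK² − KM²) ≈ 5.8933.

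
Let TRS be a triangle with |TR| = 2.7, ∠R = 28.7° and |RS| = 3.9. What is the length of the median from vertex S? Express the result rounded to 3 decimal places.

By the law of cosines, |ST|² = |TR|² + |RS|² − 2·|TR|·|RS|·cos R = 4.0273, so |ST| ≈ 2.0068.
Median from S: ½√(2·|RS|² + 2·|ST|² − |TR|²) ≈ 2.7922.

2.792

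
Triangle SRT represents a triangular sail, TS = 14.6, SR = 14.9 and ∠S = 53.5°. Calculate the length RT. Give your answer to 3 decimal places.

By the law of cosines, RT² = TS² + SR² − 2·TS·SR·cos S = 176.37, so RT ≈ 13.281.

13.281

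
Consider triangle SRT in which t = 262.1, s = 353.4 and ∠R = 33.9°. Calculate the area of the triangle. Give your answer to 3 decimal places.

25830.888

Area = ½·t·s·sin R ≈ 25831.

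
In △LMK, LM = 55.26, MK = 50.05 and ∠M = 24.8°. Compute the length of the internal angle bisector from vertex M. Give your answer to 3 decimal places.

t_M ≈ 51.301

By the law of cosines, KL² = LM² + MK² − 2·LM·MK·cos M = 537.28, so KL ≈ 23.179.
The bisector from M has length 2·LM·MK·cos(∠M/2)/(LM+MK) ≈ 51.301.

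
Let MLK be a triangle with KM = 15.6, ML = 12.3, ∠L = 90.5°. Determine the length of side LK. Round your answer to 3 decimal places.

9.489

Law of sines: sin K = ML·sin L/KM ≈ 0.78843.
Since KM ≥ ML, only the acute value applies: ∠K ≈ 52.04°.
Then ∠M = 180° − ∠L − ∠K ≈ 37.46°.
Law of sines gives LK = KM·sin M/sin L ≈ 9.4886.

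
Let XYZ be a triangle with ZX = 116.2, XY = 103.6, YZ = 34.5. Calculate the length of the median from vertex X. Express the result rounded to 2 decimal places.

m_X ≈ 108.72

Median from X: ½√(2·ZX² + 2·XY² − YZ²) ≈ 108.72.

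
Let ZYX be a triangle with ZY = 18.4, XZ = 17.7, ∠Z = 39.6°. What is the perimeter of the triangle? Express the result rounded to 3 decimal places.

perimeter ≈ 48.346

By the law of cosines, YX² = XZ² + ZY² − 2·XZ·ZY·cos Z = 149.97, so YX ≈ 12.246.
Semiperimeter s = (12.246+17.7+18.4)/2 = 24.173.
Perimeter = 12.246 + 17.7 + 18.4 = 48.346.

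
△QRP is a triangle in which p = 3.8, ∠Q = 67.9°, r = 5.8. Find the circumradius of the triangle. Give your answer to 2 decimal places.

3.03

By the law of cosines, q² = r² + p² − 2·r·p·cos Q = 31.496, so q ≈ 5.6121.
Area = ½·r·p·sin Q ≈ 10.21.
Circumradius = q/(2 sin Q) ≈ 3.0286.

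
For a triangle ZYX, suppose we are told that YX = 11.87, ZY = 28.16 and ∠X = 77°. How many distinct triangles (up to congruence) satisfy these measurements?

1

YX·sin X = 11.87·sin(77°) ≈ 11.57.
Since ZY ≥ YX, exactly one triangle exists.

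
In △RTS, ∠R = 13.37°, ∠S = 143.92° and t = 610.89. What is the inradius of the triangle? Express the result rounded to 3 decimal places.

68.968

The third angle is ∠T = 180° − ∠S − ∠R = 22.71°.
Law of sines: r = t·sin R/sin T ≈ 365.9.
Law of sines: s = t·sin S/sin T ≈ 931.86.
Area = ½·t·r·sin S ≈ 65818.
Semiperimeter p = (365.9+610.89+931.86)/2 = 954.33.
Inradius = area/p = 65818/954.33 ≈ 68.968.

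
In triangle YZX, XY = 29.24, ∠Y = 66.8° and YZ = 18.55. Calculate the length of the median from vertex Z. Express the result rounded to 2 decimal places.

m_Z ≈ 18.55

By the law of cosines, ZX² = XY² + YZ² − 2·XY·YZ·cos Y = 771.73, so ZX ≈ 27.78.
Median from Z: ½√(2·YZ² + 2·ZX² − XY²) ≈ 18.552.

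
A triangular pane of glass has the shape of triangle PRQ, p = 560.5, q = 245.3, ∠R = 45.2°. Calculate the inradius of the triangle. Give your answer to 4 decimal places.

79.2691

By the law of cosines, r² = q² + p² − 2·q·p·cos R = 1.8057e+05, so r ≈ 424.94.
Area = ½·q·p·sin R ≈ 48780.
Semiperimeter s = (560.5+424.94+245.3)/2 = 615.37.
Inradius = area/s = 48780/615.37 ≈ 79.269.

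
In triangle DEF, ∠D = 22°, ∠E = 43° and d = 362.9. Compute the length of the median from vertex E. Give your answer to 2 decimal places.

m_E ≈ 584.94

The third angle is ∠F = 180° − ∠D − ∠E = 115.00°.
Law of sines: e = d·sin E/sin D ≈ 660.69.
Law of sines: f = d·sin F/sin D ≈ 877.99.
Median from E: ½√(2·f² + 2·d² − e²) ≈ 584.94.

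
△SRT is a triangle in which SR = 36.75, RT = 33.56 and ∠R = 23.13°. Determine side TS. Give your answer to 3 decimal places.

14.438

By the law of cosines, TS² = SR² + RT² − 2·SR·RT·cos R = 208.46, so TS ≈ 14.438.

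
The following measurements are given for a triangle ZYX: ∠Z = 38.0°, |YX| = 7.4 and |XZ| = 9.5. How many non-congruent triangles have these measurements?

|XZ|·sin Z = 9.5·sin(38.0°) ≈ 5.849.
Since |XZ| sin Z < |YX| < |XZ| (5.849 < 7.4 < 9.5), two triangles exist.

2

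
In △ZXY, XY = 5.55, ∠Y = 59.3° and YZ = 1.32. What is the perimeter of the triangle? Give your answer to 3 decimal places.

By the law of cosines, ZX² = XY² + YZ² − 2·XY·YZ·cos Y = 25.064, so ZX ≈ 5.0064.
Semiperimeter s = (5.55+1.32+5.0064)/2 = 5.9382.
Perimeter = 5.55 + 1.32 + 5.0064 = 11.876.

11.876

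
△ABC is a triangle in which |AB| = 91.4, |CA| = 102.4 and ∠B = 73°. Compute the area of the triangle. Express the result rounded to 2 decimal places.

area ≈ 3499.30

Law of sines: sin C = |AB|·sin B/|CA| ≈ 0.85358.
Since |CA| ≥ |AB|, only the acute value applies: ∠C ≈ 58.60°.
Then ∠A = 180° − ∠B − ∠C ≈ 48.40°.
Law of sines gives |BC| = |CA|·sin A/sin B ≈ 80.07.
Area = ½·|CA|·|AB|·sin A ≈ 3499.3.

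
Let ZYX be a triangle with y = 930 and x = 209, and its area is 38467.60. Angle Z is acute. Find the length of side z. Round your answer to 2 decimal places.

From area = ½·y·x·sin Z, we get sin Z = 2·area/(y·x) ≈ 0.39582.
Taking the acute solution, ∠Z ≈ 23.32°.
Law of cosines then gives z ≈ 742.69.

742.69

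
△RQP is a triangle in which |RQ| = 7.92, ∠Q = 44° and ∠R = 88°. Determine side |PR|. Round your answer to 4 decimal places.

The third angle is ∠P = 180° − ∠R − ∠Q = 48.00°.
Law of sines: |PR| = |RQ|·sin Q/sin P ≈ 7.4033.

7.4033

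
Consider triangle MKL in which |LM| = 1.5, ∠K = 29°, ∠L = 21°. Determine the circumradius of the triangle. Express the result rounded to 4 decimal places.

R ≈ 1.5470

The third angle is ∠M = 180° − ∠K − ∠L = 130.00°.
Law of sines: |KL| = |LM|·sin M/sin K ≈ 2.3701.
Law of sines: |MK| = |LM|·sin L/sin K ≈ 1.1088.
Circumradius = |LM|/(2 sin K) ≈ 1.547.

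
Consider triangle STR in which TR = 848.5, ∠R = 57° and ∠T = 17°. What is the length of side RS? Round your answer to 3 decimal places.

The third angle is ∠S = 180° − ∠T − ∠R = 106.00°.
Law of sines: RS = TR·sin T/sin S ≈ 258.07.

258.075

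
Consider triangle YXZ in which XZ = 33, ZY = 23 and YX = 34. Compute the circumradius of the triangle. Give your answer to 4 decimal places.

By the law of cosines, cos Y = (ZY² + YX² − XZ²) / (2·ZY·YX) ≈ 0.38107, so ∠Y ≈ 67.60°.
Circumradius = XZ/(2 sin Y) ≈ 17.847.

R ≈ 17.8466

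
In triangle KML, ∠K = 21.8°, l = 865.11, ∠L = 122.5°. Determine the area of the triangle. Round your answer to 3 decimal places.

area ≈ 96152.216

The third angle is ∠M = 180° − ∠L − ∠K = 35.70°.
Law of sines: k = l·sin K/sin L ≈ 380.93.
Law of sines: m = l·sin M/sin L ≈ 598.57.
Area = ½·l·k·sin M ≈ 96152.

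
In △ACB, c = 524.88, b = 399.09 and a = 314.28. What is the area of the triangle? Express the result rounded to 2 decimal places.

Semiperimeter s = (314.28 + 524.88 + 399.09)/2 = 619.12.
Heron's formula: area = √(619.12·304.85·94.245·220.04) ≈ 62561.

area ≈ 62561.01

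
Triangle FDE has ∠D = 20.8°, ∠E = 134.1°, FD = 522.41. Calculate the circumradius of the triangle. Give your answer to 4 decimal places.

The third angle is ∠F = 180° − ∠D − ∠E = 25.10°.
Law of sines: DE = FD·sin F/sin E ≈ 308.59.
Law of sines: EF = FD·sin D/sin E ≈ 258.33.
Circumradius = FD/(2 sin E) ≈ 363.73.

R ≈ 363.7313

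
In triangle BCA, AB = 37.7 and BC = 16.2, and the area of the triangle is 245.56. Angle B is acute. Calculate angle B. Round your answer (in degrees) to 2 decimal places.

From area = ½·AB·BC·sin B, we get sin B = 2·area/(AB·BC) ≈ 0.80414.
Taking the acute solution, ∠B ≈ 53.53°.

53.53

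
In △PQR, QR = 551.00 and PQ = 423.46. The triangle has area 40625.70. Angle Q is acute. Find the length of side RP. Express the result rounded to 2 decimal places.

213.25

From area = ½·PQ·QR·sin Q, we get sin Q = 2·area/(PQ·QR) ≈ 0.34823.
Taking the acute solution, ∠Q ≈ 20.38°.
Law of cosines then gives RP ≈ 213.25.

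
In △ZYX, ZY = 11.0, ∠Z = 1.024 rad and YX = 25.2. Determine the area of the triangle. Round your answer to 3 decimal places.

136.724

Law of sines: sin X = ZY·sin Z/YX ≈ 0.37286.
Since YX ≥ ZY, only the acute value applies: ∠X ≈ 0.382 rad.
Then ∠Y = π − ∠Z − ∠X ≈ 1.736 rad.
Law of sines gives XZ = YX·sin Y/sin Z ≈ 29.102.
Area = ½·YX·ZY·sin Y ≈ 136.72.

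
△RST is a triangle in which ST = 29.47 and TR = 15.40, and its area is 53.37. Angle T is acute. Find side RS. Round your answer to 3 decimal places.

14.947

From area = ½·ST·TR·sin T, we get sin T = 2·area/(ST·TR) ≈ 0.23519.
Taking the acute solution, ∠T ≈ 0.237 rad.
Law of cosines then gives RS ≈ 14.947.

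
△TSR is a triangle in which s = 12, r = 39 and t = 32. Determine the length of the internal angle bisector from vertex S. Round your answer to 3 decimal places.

By the law of cosines, cos S = (r² + t² − s²) / (2·r·t) ≈ 0.96194, so ∠S ≈ 15.86°.
The bisector from S has length 2·r·t·cos(∠S/2)/(r+t) ≈ 34.819.

t_S ≈ 34.819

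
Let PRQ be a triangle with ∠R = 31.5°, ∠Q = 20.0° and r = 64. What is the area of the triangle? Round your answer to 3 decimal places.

The third angle is ∠P = 180° − ∠R − ∠Q = 128.50°.
Law of sines: p = r·sin P/sin R ≈ 95.86.
Law of sines: q = r·sin Q/sin R ≈ 41.893.
Area = ½·r·p·sin Q ≈ 1049.2.

1049.158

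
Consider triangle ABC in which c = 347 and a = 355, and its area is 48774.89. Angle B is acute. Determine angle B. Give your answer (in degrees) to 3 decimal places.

From area = ½·c·a·sin B, we get sin B = 2·area/(c·a) ≈ 0.79190.
Taking the acute solution, ∠B ≈ 52.36°.

∠B ≈ 52.363°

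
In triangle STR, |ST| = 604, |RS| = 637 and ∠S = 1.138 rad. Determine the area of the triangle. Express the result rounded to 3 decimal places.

Area = ½·|RS|·|ST|·sin S ≈ 1.7464e+05.

area ≈ 174636.442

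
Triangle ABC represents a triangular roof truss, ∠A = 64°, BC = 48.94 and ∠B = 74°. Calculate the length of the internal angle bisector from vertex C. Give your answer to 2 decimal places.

The third angle is ∠C = 180° − ∠A − ∠B = 42.00°.
Law of sines: CA = BC·sin B/sin A ≈ 52.341.
Law of sines: AB = BC·sin C/sin A ≈ 36.435.
The bisector from C has length 2·BC·CA·cos(∠C/2)/(BC+CA) ≈ 47.224.

t_C ≈ 47.22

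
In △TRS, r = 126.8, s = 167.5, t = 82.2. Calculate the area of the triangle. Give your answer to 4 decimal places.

area ≈ 5045.3677

Semiperimeter p = (82.2 + 126.8 + 167.5)/2 = 188.25.
Heron's formula: area = √(188.25·106.05·61.45·20.75) ≈ 5045.4.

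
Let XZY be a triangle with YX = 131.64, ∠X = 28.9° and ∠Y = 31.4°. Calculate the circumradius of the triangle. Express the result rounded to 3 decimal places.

The third angle is ∠Z = 180° − ∠Y − ∠X = 119.70°.
Law of sines: ZY = YX·sin X/sin Z ≈ 73.241.
Law of sines: XZ = YX·sin Y/sin Z ≈ 78.958.
Circumradius = YX/(2 sin Z) ≈ 75.774.

R ≈ 75.774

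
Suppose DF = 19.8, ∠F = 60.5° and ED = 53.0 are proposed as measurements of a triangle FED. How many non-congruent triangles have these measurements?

DF·sin F = 19.8·sin(60.5°) ≈ 17.23.
Since ED ≥ DF, exactly one triangle exists.

1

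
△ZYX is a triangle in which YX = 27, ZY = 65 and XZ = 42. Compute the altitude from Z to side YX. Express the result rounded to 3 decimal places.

h_Z ≈ 27.116

Semiperimeter s = (27 + 42 + 65)/2 = 67.
Heron's formula: area = √(67·40·25·2) ≈ 366.06.
The altitude from Z has length 2·area/YX ≈ 27.116.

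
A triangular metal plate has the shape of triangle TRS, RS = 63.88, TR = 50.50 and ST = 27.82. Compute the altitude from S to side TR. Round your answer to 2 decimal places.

Semiperimeter s = (63.88 + 27.82 + 50.5)/2 = 71.1.
Heron's formula: area = √(71.1·7.22·43.28·20.6) ≈ 676.52.
The altitude from S has length 2·area/TR ≈ 26.793.

26.79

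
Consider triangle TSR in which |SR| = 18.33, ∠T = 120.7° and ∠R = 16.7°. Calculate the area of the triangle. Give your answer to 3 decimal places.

area ≈ 38.002

The third angle is ∠S = 180° − ∠R − ∠T = 42.60°.
Law of sines: |RT| = |SR|·sin S/sin T ≈ 14.429.
Law of sines: |TS| = |SR|·sin R/sin T ≈ 6.1258.
Area = ½·|SR|·|RT|·sin R ≈ 38.002.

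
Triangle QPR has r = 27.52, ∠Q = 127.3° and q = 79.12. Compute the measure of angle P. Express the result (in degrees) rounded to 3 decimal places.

36.637

Law of sines: sin R = r·sin Q/q ≈ 0.27669.
Since q ≥ r, only the acute value applies: ∠R ≈ 16.06°.
Then ∠P = 180° − ∠Q − ∠R ≈ 36.64°.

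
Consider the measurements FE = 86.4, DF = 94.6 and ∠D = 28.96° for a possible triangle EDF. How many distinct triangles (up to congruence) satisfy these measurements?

DF·sin D = 94.6·sin(28.96°) ≈ 45.81.
Since DF sin D < FE < DF (45.81 < 86.4 < 94.6), two triangles exist.

2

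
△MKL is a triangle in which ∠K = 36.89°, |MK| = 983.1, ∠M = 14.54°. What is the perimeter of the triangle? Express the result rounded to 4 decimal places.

The third angle is ∠L = 180° − ∠M − ∠K = 128.57°.
Law of sines: |KL| = |MK|·sin M/sin L ≈ 315.68.
Law of sines: |LM| = |MK|·sin K/sin L ≈ 754.8.
Semiperimeter s = (315.68+754.8+983.1)/2 = 1026.8.
Perimeter = 315.68 + 754.8 + 983.1 = 2053.6.

2053.5765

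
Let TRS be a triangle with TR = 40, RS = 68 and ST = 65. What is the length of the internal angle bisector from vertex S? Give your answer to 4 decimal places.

By the law of cosines, cos S = (RS² + ST² − TR²) / (2·RS·ST) ≈ 0.82002, so ∠S ≈ 34.91°.
The bisector from S has length 2·RS·ST·cos(∠S/2)/(RS+ST) ≈ 63.405.

t_S ≈ 63.4051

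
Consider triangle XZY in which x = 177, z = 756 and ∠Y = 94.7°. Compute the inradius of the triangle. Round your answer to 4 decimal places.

By the law of cosines, y² = x² + z² − 2·x·z·cos Y = 6.2479e+05, so y ≈ 790.44.
Area = ½·x·z·sin Y ≈ 66681.
Semiperimeter s = (177+756+790.44)/2 = 861.72.
Inradius = area/s = 66681/861.72 ≈ 77.381.

r ≈ 77.3814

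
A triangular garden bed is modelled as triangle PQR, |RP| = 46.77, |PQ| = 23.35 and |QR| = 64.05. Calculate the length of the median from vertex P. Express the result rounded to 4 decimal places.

18.4588

Median from P: ½√(2·|RP|² + 2·|PQ|² − |QR|²) ≈ 18.459.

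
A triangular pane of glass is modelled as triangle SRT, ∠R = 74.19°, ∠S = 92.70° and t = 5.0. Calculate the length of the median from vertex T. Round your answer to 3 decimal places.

m_T ≈ 21.473

The third angle is ∠T = 180° − ∠S − ∠R = 13.11°.
Law of sines: s = t·sin S/sin T ≈ 22.019.
Law of sines: r = t·sin R/sin T ≈ 21.21.
Median from T: ½√(2·s² + 2·r² − t²) ≈ 21.473.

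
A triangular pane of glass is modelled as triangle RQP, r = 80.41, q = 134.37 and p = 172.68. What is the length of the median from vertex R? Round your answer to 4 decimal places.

Median from R: ½√(2·q² + 2·p² − r²) ≈ 149.4.

149.4001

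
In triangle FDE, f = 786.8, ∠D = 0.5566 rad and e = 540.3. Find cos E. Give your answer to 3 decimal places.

By the law of cosines, d² = e² + f² − 2·e·f·cos D = 1.891e+05, so d ≈ 434.85.
Law of cosines again: cos E = (f² + d² − e²)/(2·f·d) ≈ 0.75440, so ∠E ≈ 0.7161 rad.

0.754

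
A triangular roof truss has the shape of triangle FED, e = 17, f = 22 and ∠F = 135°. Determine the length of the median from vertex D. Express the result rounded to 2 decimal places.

Law of sines: sin E = e·sin F/f ≈ 0.54640.
Since f ≥ e, only the acute value applies: ∠E ≈ 33.12°.
Then ∠D = 180° − ∠F − ∠E ≈ 11.88°.
Law of sines gives d = f·sin D/sin F ≈ 6.4047.
Median from D: ½√(2·f² + 2·e² − d²) ≈ 19.397.

m_D ≈ 19.40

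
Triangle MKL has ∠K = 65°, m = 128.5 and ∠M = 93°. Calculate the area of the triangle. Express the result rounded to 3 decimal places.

The third angle is ∠L = 180° − ∠M − ∠K = 22.00°.
Law of sines: k = m·sin K/sin M ≈ 116.62.
Law of sines: l = m·sin L/sin M ≈ 48.203.
Area = ½·m·k·sin L ≈ 2806.9.

area ≈ 2806.874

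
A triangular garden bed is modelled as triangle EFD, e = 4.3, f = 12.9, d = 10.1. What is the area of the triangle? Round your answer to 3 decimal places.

18.434

Semiperimeter s = (4.3 + 12.9 + 10.1)/2 = 13.65.
Heron's formula: area = √(13.65·9.35·0.75·3.55) ≈ 18.434.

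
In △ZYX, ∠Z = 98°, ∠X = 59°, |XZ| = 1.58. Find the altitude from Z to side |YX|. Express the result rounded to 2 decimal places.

1.35

The third angle is ∠Y = 180° − ∠X − ∠Z = 23.00°.
Law of sines: |YX| = |XZ|·sin Z/sin Y ≈ 4.0043.
Law of sines: |ZY| = |XZ|·sin X/sin Y ≈ 3.4661.
Area = ½·|XZ|·|YX|·sin X ≈ 2.7116.
The altitude from Z has length 2·area/|YX| ≈ 1.3543.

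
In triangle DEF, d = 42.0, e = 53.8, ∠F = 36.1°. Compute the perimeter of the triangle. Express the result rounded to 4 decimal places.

By the law of cosines, f² = d² + e² − 2·d·e·cos F = 1007, so f ≈ 31.733.
Semiperimeter s = (42+53.8+31.733)/2 = 63.766.
Perimeter = 42 + 53.8 + 31.733 = 127.53.

perimeter ≈ 127.5328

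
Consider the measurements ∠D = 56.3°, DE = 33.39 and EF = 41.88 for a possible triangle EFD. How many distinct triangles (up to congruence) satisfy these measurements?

1

DE·sin D = 33.39·sin(56.3°) ≈ 27.78.
Since EF ≥ DE, exactly one triangle exists.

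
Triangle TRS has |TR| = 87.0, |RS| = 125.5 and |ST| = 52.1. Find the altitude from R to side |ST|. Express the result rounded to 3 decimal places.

Semiperimeter s = (125.5 + 52.1 + 87)/2 = 132.3.
Heron's formula: area = √(132.3·6.8·80.2·45.3) ≈ 1807.9.
The altitude from R has length 2·area/|ST| ≈ 69.401.

h_R ≈ 69.401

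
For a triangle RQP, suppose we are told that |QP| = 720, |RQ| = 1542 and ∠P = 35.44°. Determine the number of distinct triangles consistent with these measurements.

1

|QP|·sin P = 720·sin(35.44°) ≈ 417.5.
Since |RQ| ≥ |QP|, exactly one triangle exists.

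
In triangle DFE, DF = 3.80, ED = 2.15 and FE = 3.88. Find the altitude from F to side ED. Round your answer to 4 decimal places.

Semiperimeter s = (3.88 + 2.15 + 3.8)/2 = 4.915.
Heron's formula: area = √(4.915·1.035·2.765·1.115) ≈ 3.9602.
The altitude from F has length 2·area/ED ≈ 3.6839.

h_F ≈ 3.6839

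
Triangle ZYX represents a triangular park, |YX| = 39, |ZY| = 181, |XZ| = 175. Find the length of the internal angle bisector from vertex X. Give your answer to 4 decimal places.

44.0751

By the law of cosines, cos X = (|YX|² + |XZ|² − |ZY|²) / (2·|YX|·|XZ|) ≈ -0.04505, so ∠X ≈ 92.58°.
The bisector from X has length 2·|YX|·|XZ|·cos(∠X/2)/(|YX|+|XZ|) ≈ 44.075.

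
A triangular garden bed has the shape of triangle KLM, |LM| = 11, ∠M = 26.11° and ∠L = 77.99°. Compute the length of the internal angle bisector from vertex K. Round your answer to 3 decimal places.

The third angle is ∠K = 180° − ∠L − ∠M = 75.90°.
Law of sines: |MK| = |LM|·sin L/sin K ≈ 11.093.
Law of sines: |KL| = |LM|·sin M/sin K ≈ 4.9914.
The bisector from K has length 2·|MK|·|KL|·cos(∠K/2)/(|MK|+|KL|) ≈ 5.4292.

t_K ≈ 5.429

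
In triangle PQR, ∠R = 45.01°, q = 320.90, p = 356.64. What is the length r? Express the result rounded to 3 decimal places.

261.431

By the law of cosines, r² = p² + q² − 2·p·q·cos R = 68346, so r ≈ 261.43.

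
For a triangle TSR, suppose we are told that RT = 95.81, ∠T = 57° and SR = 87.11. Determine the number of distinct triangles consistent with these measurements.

RT·sin T = 95.81·sin(57°) ≈ 80.35.
Since RT sin T < SR < RT (80.35 < 87.11 < 95.81), two triangles exist.

2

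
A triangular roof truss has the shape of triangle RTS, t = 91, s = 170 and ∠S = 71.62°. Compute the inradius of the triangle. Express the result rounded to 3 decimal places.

34.677

Law of sines: sin T = t·sin S/s ≈ 0.50799.
Since s ≥ t, only the acute value applies: ∠T ≈ 30.53°.
Then ∠R = 180° − ∠S − ∠T ≈ 77.85°.
Law of sines gives r = s·sin R/sin S ≈ 175.13.
Area = ½·s·t·sin R ≈ 7561.7.
Semiperimeter p = (175.13+91+170)/2 = 218.06.
Inradius = area/p = 7561.7/218.06 ≈ 34.677.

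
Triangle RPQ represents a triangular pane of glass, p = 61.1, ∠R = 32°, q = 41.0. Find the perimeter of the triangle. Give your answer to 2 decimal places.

By the law of cosines, r² = p² + q² − 2·p·q·cos R = 1165.3, so r ≈ 34.137.
Semiperimeter s = (34.137+61.1+41)/2 = 68.118.
Perimeter = 34.137 + 61.1 + 41 = 136.24.

136.24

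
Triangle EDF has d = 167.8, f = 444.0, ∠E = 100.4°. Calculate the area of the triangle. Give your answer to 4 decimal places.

area ≈ 36639.6110

Area = ½·d·f·sin E ≈ 36640.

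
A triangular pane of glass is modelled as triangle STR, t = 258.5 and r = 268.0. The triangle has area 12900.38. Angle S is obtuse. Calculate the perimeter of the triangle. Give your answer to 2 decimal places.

1043.45

From area = ½·t·r·sin S, we get sin S = 2·area/(t·r) ≈ 0.37242.
Taking the obtuse solution, ∠S ≈ 158.13°.
Law of cosines then gives s ≈ 516.95.
Perimeter = 516.95 + 258.5 + 268 = 1043.4.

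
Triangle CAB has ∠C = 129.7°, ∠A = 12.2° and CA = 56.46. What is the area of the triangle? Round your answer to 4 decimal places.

419.9946

The third angle is ∠B = 180° − ∠C − ∠A = 38.10°.
Law of sines: AB = CA·sin C/sin B ≈ 70.402.
Law of sines: BC = CA·sin A/sin B ≈ 19.337.
Area = ½·CA·AB·sin A ≈ 419.99.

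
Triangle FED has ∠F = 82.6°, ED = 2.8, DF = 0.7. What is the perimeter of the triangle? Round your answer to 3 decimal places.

6.303

Law of sines: sin E = DF·sin F/ED ≈ 0.24792.
Since ED ≥ DF, only the acute value applies: ∠E ≈ 14.35°.
Then ∠D = 180° − ∠F − ∠E ≈ 83.05°.
Law of sines gives FE = ED·sin D/sin F ≈ 2.8027.
Semiperimeter s = (2.8+0.7+2.8027)/2 = 3.1514.
Perimeter = 2.8 + 0.7 + 2.8027 = 6.3027.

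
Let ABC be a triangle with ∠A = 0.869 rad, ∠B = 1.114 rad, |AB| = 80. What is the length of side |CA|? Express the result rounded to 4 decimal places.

The third angle is ∠C = π − ∠A − ∠B = 1.159 rad.
Law of sines: |CA| = |AB|·sin B/sin C ≈ 78.361.

78.3611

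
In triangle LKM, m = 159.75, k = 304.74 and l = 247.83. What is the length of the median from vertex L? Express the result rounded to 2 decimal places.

m_L ≈ 209.38

Median from L: ½√(2·k² + 2·m² − l²) ≈ 209.38.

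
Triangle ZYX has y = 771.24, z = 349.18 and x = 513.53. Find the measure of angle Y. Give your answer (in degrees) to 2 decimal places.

∠Y ≈ 125.68°

By the law of cosines, cos Y = (x² + z² − y²) / (2·x·z) ≈ -0.58325, so ∠Y ≈ 125.68°.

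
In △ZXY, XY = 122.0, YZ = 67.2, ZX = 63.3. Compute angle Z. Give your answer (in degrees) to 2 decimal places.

By the law of cosines, cos Z = (YZ² + ZX² − XY²) / (2·YZ·ZX) ≈ -0.74772, so ∠Z ≈ 138.39°.

∠Z ≈ 138.39°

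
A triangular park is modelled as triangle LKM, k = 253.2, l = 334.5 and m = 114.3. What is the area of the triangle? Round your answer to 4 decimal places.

area ≈ 11578.8142

Semiperimeter s = (334.5 + 253.2 + 114.3)/2 = 351.
Heron's formula: area = √(351·16.5·97.8·236.7) ≈ 11579.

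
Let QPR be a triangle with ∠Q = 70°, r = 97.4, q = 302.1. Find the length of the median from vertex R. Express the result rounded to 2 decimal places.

m_R ≈ 307.98

Law of sines: sin R = r·sin Q/q ≈ 0.30297.
Since q ≥ r, only the acute value applies: ∠R ≈ 17.64°.
Then ∠P = 180° − ∠Q − ∠R ≈ 92.36°.
Law of sines gives p = q·sin P/sin Q ≈ 321.21.
Median from R: ½√(2·q² + 2·p² − r²) ≈ 307.98.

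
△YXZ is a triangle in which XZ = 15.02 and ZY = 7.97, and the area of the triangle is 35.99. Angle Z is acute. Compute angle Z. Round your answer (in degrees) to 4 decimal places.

36.9623

From area = ½·XZ·ZY·sin Z, we get sin Z = 2·area/(XZ·ZY) ≈ 0.60129.
Taking the acute solution, ∠Z ≈ 36.96°.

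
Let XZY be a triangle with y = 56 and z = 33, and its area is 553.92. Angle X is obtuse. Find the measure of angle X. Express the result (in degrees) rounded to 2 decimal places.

∠X ≈ 143.17°

From area = ½·z·y·sin X, we get sin X = 2·area/(z·y) ≈ 0.59948.
Taking the obtuse solution, ∠X ≈ 143.17°.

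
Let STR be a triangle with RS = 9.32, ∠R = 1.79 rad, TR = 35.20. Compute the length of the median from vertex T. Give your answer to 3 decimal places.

m_T ≈ 36.498

By the law of cosines, ST² = TR² + RS² − 2·TR·RS·cos R = 1468.6, so ST ≈ 38.322.
Median from T: ½√(2·ST² + 2·TR² − RS²) ≈ 36.498.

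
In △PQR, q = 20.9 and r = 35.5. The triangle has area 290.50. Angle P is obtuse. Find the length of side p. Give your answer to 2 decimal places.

51.19

From area = ½·q·r·sin P, we get sin P = 2·area/(q·r) ≈ 0.78307.
Taking the obtuse solution, ∠P ≈ 128.46°.
Law of cosines then gives p ≈ 51.185.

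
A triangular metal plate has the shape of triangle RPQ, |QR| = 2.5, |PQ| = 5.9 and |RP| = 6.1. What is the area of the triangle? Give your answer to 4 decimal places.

Semiperimeter s = (5.9 + 2.5 + 6.1)/2 = 7.25.
Heron's formula: area = √(7.25·1.35·4.75·1.15) ≈ 7.3119.

7.3119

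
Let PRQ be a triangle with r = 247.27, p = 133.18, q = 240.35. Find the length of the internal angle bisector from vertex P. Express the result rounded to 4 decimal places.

t_P ≈ 234.5165

By the law of cosines, cos P = (r² + q² − p²) / (2·r·q) ≈ 0.85118, so ∠P ≈ 31.66°.
The bisector from P has length 2·r·q·cos(∠P/2)/(r+q) ≈ 234.52.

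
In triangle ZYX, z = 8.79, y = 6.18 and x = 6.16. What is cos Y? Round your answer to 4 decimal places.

cos Y ≈ 0.7112

By the law of cosines, cos Y = (x² + z² − y²) / (2·x·z) ≈ 0.71120, so ∠Y ≈ 44.67°.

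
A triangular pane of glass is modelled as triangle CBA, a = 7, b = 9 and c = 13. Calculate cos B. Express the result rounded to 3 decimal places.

0.753

By the law of cosines, cos B = (a² + c² − b²) / (2·a·c) ≈ 0.75275, so ∠B ≈ 41.17°.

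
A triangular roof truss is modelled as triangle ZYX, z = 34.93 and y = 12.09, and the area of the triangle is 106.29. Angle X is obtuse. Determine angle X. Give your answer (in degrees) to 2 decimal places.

From area = ½·z·y·sin X, we get sin X = 2·area/(z·y) ≈ 0.50338.
Taking the obtuse solution, ∠X ≈ 149.78°.

149.78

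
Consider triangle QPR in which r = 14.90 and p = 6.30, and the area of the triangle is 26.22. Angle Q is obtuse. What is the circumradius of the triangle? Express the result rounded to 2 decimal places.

18.29

From area = ½·p·r·sin Q, we get sin Q = 2·area/(p·r) ≈ 0.55864.
Taking the obtuse solution, ∠Q ≈ 146.04°.
Law of cosines then gives q ≈ 20.431.
Circumradius = q/(2 sin Q) ≈ 18.286.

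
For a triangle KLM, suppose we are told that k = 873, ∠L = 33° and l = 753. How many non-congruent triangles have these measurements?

k·sin L = 873·sin(33°) ≈ 475.5.
Since k sin L < l < k (475.5 < 753 < 873), two triangles exist.

2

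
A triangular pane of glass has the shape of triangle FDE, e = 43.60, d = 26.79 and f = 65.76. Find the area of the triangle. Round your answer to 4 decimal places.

Semiperimeter s = (65.76 + 26.79 + 43.6)/2 = 68.075.
Heron's formula: area = √(68.075·2.315·41.285·24.475) ≈ 399.05.

area ≈ 399.0495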